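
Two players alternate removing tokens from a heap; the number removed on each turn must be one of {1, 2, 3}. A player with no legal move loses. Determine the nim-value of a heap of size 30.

2

G(0) = 0
G(1) = mex{0} = 1
G(2) = mex{1,0} = 2
G(3) = mex{2,1,0} = 3
G(4) = mex{3,2,1} = 0
G(5) = mex{0,3,2} = 1
G(6) = mex{1,0,3} = 2
G(7) = mex{2,1,0} = 3
G(8) = mex{3,2,1} = 0
G(9) = mex{0,3,2} = 1
G(10) = mex{1,0,3} = 2
G(11) = mex{2,1,0} = 3
G(12) = mex{3,2,1} = 0
G(13) = mex{0,3,2} = 1
G(14) = mex{1,0,3} = 2
G(15) = mex{2,1,0} = 3
G(16) = mex{3,2,1} = 0
G(17) = mex{0,3,2} = 1
G(18) = mex{1,0,3} = 2
G(19) = mex{2,1,0} = 3
G(20) = mex{3,2,1} = 0
G(21) = mex{0,3,2} = 1
G(22) = mex{1,0,3} = 2
G(23) = mex{2,1,0} = 3
G(24) = mex{3,2,1} = 0
G(25) = mex{0,3,2} = 1
G(26) = mex{1,0,3} = 2
G(27) = mex{2,1,0} = 3
G(28) = mex{3,2,1} = 0
G(29) = mex{0,3,2} = 1
G(30) = mex{1,0,3} = 2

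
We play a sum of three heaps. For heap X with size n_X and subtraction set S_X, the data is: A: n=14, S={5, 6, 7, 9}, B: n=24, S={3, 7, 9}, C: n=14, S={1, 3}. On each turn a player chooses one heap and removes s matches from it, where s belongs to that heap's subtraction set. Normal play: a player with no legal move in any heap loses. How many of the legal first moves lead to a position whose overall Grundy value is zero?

0

Heap A, S = {5, 6, 7, 9}:
n :  0  1  2  3  4  5  6  7  8  9 10 11 12 13 14
G :  0  0  0  0  0  1  1  1  1  1  2  2  2  2  0
G_A(14) = 0.
Heap B, S = {3, 7, 9}:
G(0) = 0
G(1) = mex{} = 0
G(2) = mex{} = 0
G(3) = mex{0} = 1
G(4) = mex{0} = 1
G(5) = mex{0} = 1
G(6) = mex{1} = 0
G(7) = mex{1,0} = 2
G(8) = mex{1,0} = 2
G(9) = mex{0,0,0} = 1
G(10) = mex{2,1,0} = 3
G(11) = mex{2,1,0} = 3
G(12) = mex{1,1,1} = 0
G(13) = mex{3,0,1} = 2
G(14) = mex{3,2,1} = 0
G(15) = mex{0,2,0} = 1
G(16) = mex{2,1,2} = 0
G(17) = mex{0,3,2} = 1
G(18) = mex{1,3,1} = 0
G(19) = mex{0,0,3} = 1
G(20) = mex{1,2,3} = 0
G(21) = mex{0,0,0} = 1
G(22) = mex{1,1,2} = 0
G(23) = mex{0,0,0} = 1
G(24) = mex{1,1,1} = 0
G_B(24) = 0.
Heap C, S = {1, 3}:
G(0) = 0
G(1) = mex{0} = 1
G(2) = mex{1} = 0
G(3) = mex{0,0} = 1
G(4) = mex{1,1} = 0
G(5) = mex{0,0} = 1
G(6) = mex{1,1} = 0
G(7) = mex{0,0} = 1
G(8) = mex{1,1} = 0
G(9) = mex{0,0} = 1
G(10) = mex{1,1} = 0
G(11) = mex{0,0} = 1
G(12) = mex{1,1} = 0
G(13) = mex{0,0} = 1
G(14) = mex{1,1} = 0
G_C(14) = 0.
Combined Grundy value = 0 ⊕ 0 ⊕ 0 = 0.
A winning move leaves total XOR = 0, i.e. changes one component's Grundy value g to g ⊕ X where X is the current total.
Heap A: target g' = 0⊕0 = 0, but every legal move changes the Grundy value (mex property), so 0 moves.
Heap B: target g' = 0⊕0 = 0, but every legal move changes the Grundy value (mex property), so 0 moves.
Heap C: target g' = 0⊕0 = 0, but every legal move changes the Grundy value (mex property), so 0 moves.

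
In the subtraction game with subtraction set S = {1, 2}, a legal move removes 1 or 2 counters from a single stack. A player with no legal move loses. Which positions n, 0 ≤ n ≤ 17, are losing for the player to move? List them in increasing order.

0, 3, 6, 9, 12, 15

n :  0  1  2  3  4  5  6  7  8  9 10 11 12 13 14 15 16 17
G :  0  1  2  0  1  2  0  1  2  0  1  2  0  1  2  0  1  2
P-positions are exactly the n with G(n) = 0.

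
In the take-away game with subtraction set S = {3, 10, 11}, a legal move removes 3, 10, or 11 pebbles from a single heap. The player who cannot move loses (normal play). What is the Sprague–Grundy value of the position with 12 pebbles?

n :  0  1  2  3  4  5  6  7  8  9 10 11 12
G :  0  0  0  1  1  1  0  0  0  1  1  1  2

2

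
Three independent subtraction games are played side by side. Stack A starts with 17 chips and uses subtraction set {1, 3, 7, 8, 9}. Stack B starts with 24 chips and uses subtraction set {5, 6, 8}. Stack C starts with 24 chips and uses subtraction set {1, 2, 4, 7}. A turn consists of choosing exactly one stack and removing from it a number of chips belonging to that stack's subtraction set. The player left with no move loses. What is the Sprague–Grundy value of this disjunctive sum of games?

Stack A, S = {1, 3, 7, 8, 9}:
G(0) = 0
G(1) = mex{0} = 1
G(2) = mex{1} = 0
G(3) = mex{0,0} = 1
G(4) = mex{1,1} = 0
G(5) = mex{0,0} = 1
G(6) = mex{1,1} = 0
G(7) = mex{0,0,0} = 1
G(8) = mex{1,1,1,0} = 2
G(9) = mex{2,0,0,1,0} = 3
G(10) = mex{3,1,1,0,1} = 2
G(11) = mex{2,2,0,1,0} = 3
G(12) = mex{3,3,1,0,1} = 2
G(13) = mex{2,2,0,1,0} = 3
G(14) = mex{3,3,1,0,1} = 2
G(15) = mex{2,2,2,1,0} = 3
G(16) = mex{3,3,3,2,1} = 0
G(17) = mex{0,2,2,3,2} = 1
G_A(17) = 1.
Stack B, S = {5, 6, 8}:
G(0) = 0
G(1) = mex{} = 0
G(2) = mex{} = 0
G(3) = mex{} = 0
G(4) = mex{} = 0
G(5) = mex{0} = 1
G(6) = mex{0,0} = 1
G(7) = mex{0,0} = 1
G(8) = mex{0,0,0} = 1
G(9) = mex{0,0,0} = 1
G(10) = mex{1,0,0} = 2
G(11) = mex{1,1,0} = 2
G(12) = mex{1,1,0} = 2
G(13) = mex{1,1,1} = 0
G(14) = mex{1,1,1} = 0
G(15) = mex{2,1,1} = 0
G(16) = mex{2,2,1} = 0
G(17) = mex{2,2,1} = 0
G(18) = mex{0,2,2} = 1
G(19) = mex{0,0,2} = 1
G(20) = mex{0,0,2} = 1
G(21) = mex{0,0,0} = 1
G(22) = mex{0,0,0} = 1
G(23) = mex{1,0,0} = 2
G(24) = mex{1,1,0} = 2
G_B(24) = 2.
Stack C, S = {1, 2, 4, 7}:
n :  0  1  2  3  4  5  6  7  8  9 10 11 12 13 14 15 16 17 18 19 20 21 22 23 24
G :  0  1  2  0  1  2  0  1  2  0  1  2  0  1  2  0  1  2  0  1  2  0  1  2  0
G_C(24) = 0.
Combined Grundy value = 1 ⊕ 2 ⊕ 0 = 3.

3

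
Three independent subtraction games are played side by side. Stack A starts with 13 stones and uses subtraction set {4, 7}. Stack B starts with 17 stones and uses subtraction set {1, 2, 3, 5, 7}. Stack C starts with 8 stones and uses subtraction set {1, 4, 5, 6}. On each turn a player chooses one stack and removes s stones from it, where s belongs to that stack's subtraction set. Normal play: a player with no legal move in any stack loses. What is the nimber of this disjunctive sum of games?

Stack A, S = {4, 7}:
n :  0  1  2  3  4  5  6  7  8  9 10 11 12 13
G :  0  0  0  0  1  1  1  1  2  2  2  0  0  0
G_A(13) = 0.
Stack B, S = {1, 2, 3, 5, 7}:
G(0) = 0
G(1) = mex{0} = 1
G(2) = mex{1,0} = 2
G(3) = mex{2,1,0} = 3
G(4) = mex{3,2,1} = 0
G(5) = mex{0,3,2,0} = 1
G(6) = mex{1,0,3,1} = 2
G(7) = mex{2,1,0,2,0} = 3
G(8) = mex{3,2,1,3,1} = 0
G(9) = mex{0,3,2,0,2} = 1
G(10) = mex{1,0,3,1,3} = 2
G(11) = mex{2,1,0,2,0} = 3
G(12) = mex{3,2,1,3,1} = 0
G(13) = mex{0,3,2,0,2} = 1
G(14) = mex{1,0,3,1,3} = 2
G(15) = mex{2,1,0,2,0} = 3
G(16) = mex{3,2,1,3,1} = 0
G(17) = mex{0,3,2,0,2} = 1
G_B(17) = 1.
Stack C, S = {1, 4, 5, 6}:
G(0) = 0
G(1) = mex{0} = 1
G(2) = mex{1} = 0
G(3) = mex{0} = 1
G(4) = mex{1,0} = 2
G(5) = mex{2,1,0} = 3
G(6) = mex{3,0,1,0} = 2
G(7) = mex{2,1,0,1} = 3
G(8) = mex{3,2,1,0} = 4
G_C(8) = 4.
Combined Grundy value = 0 ⊕ 1 ⊕ 4 = 5.

5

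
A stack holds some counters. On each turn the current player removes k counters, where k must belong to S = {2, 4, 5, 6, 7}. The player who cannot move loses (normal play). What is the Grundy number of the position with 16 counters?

3

n :  0  1  2  3  4  5  6  7  8  9 10 11 12 13 14 15 16
G :  0  0  1  1  2  2  3  3  4  0  0  1  1  2  2  3  3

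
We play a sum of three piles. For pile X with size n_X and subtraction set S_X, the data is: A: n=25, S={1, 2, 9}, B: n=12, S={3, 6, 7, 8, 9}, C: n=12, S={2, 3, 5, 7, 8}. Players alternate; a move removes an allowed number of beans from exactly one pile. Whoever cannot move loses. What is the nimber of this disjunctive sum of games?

3

Pile A, S = {1, 2, 9}:
G(0) = 0
G(1) = mex{0} = 1
G(2) = mex{1,0} = 2
G(3) = mex{2,1} = 0
G(4) = mex{0,2} = 1
G(5) = mex{1,0} = 2
G(6) = mex{2,1} = 0
G(7) = mex{0,2} = 1
G(8) = mex{1,0} = 2
G(9) = mex{2,1,0} = 3
G(10) = mex{3,2,1} = 0
G(11) = mex{0,3,2} = 1
G(12) = mex{1,0,0} = 2
G(13) = mex{2,1,1} = 0
G(14) = mex{0,2,2} = 1
G(15) = mex{1,0,0} = 2
G(16) = mex{2,1,1} = 0
G(17) = mex{0,2,2} = 1
G(18) = mex{1,0,3} = 2
G(19) = mex{2,1,0} = 3
G(20) = mex{3,2,1} = 0
G(21) = mex{0,3,2} = 1
G(22) = mex{1,0,0} = 2
G(23) = mex{2,1,1} = 0
G(24) = mex{0,2,2} = 1
G(25) = mex{1,0,0} = 2
G_A(25) = 2.
Pile B, S = {3, 6, 7, 8, 9}:
n :  0  1  2  3  4  5  6  7  8  9 10 11 12
G :  0  0  0  1  1  1  2  2  2  3  3  3  0
G_B(12) = 0.
Pile C, S = {2, 3, 5, 7, 8}:
n :  0  1  2  3  4  5  6  7  8  9 10 11 12
G :  0  0  1  1  2  2  3  3  4  4  0  0  1
G_C(12) = 1.
Combined Grundy value = 2 ⊕ 0 ⊕ 1 = 3.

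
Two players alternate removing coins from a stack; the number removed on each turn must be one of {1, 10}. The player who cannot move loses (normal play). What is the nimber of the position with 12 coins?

1

n :  0  1  2  3  4  5  6  7  8  9 10 11 12
G :  0  1  0  1  0  1  0  1  0  1  2  0  1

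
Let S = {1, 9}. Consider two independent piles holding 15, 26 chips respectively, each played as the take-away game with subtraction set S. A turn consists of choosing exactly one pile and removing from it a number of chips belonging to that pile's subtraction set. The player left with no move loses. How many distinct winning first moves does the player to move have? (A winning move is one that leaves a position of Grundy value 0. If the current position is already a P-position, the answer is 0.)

All piles use S = {1, 9}:
n :  0  1  2  3  4  5  6  7  8  9 10 11 12 13 14 15 16 17 18 19 20 21 22 23 24 25 26
G :  0  1  0  1  0  1  0  1  0  1  0  1  0  1  0  1  0  1  0  1  0  1  0  1  0  1  0
Pile A: G(15) = 1.
Pile B: G(26) = 0.
Combined Grundy value = 1 ⊕ 0 = 1.
A winning move leaves total XOR = 0, i.e. changes one component's Grundy value g to g ⊕ X where X is the current total.
Pile A: need g' = 1⊕1 = 0. Options: 15−1→G=0, 15−9→G=0. Hits: 2.
Pile B: need g' = 0⊕1 = 1. Options: 26−1→G=1, 26−9→G=1. Hits: 2.

4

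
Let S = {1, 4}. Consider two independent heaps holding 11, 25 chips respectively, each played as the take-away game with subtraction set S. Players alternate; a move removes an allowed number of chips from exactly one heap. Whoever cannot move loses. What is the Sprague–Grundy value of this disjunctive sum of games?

All heaps use S = {1, 4}:
n :  0  1  2  3  4  5  6  7  8  9 10 11 12 13 14 15 16 17 18 19 20 21 22 23 24 25
G :  0  1  0  1  2  0  1  0  1  2  0  1  0  1  2  0  1  0  1  2  0  1  0  1  2  0
Heap A: G(11) = 1.
Heap B: G(25) = 0.
Combined Grundy value = 1 ⊕ 0 = 1.

1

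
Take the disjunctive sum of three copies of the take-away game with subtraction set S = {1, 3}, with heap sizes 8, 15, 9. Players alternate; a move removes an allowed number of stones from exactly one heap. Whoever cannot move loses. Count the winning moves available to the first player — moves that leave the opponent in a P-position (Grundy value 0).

0

All heaps use S = {1, 3}:
G(0) = 0
G(1) = mex{0} = 1
G(2) = mex{1} = 0
G(3) = mex{0,0} = 1
G(4) = mex{1,1} = 0
G(5) = mex{0,0} = 1
G(6) = mex{1,1} = 0
G(7) = mex{0,0} = 1
G(8) = mex{1,1} = 0
G(9) = mex{0,0} = 1
G(10) = mex{1,1} = 0
G(11) = mex{0,0} = 1
G(12) = mex{1,1} = 0
G(13) = mex{0,0} = 1
G(14) = mex{1,1} = 0
G(15) = mex{0,0} = 1
Heap A: G(8) = 0.
Heap B: G(15) = 1.
Heap C: G(9) = 1.
Combined Grundy value = 0 ⊕ 1 ⊕ 1 = 0.
A winning move leaves total XOR = 0, i.e. changes one component's Grundy value g to g ⊕ X where X is the current total.
Heap A: target g' = 0⊕0 = 0, but every legal move changes the Grundy value (mex property), so 0 moves.
Heap B: target g' = 1⊕0 = 1, but every legal move changes the Grundy value (mex property), so 0 moves.
Heap C: target g' = 1⊕0 = 1, but every legal move changes the Grundy value (mex property), so 0 moves.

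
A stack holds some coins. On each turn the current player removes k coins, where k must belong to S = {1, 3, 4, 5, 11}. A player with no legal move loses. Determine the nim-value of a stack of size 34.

0

n :  0  1  2  3  4  5  6  7  8  9 10 11 12 13 14 15 16 17 18 19 20 21 22 23 24 25 26 27 28 29 30 31 32 33 34
G :  0  1  0  1  2  3  2  3  0  1  0  1  2  3  2  3  0  1  0  1  2  3  2  3  0  1  0  1  2  3  2  3  0  1  0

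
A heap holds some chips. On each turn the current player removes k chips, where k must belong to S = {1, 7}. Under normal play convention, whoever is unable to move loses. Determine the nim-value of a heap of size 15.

1

G(0) = 0
G(1) = mex{0} = 1
G(2) = mex{1} = 0
G(3) = mex{0} = 1
G(4) = mex{1} = 0
G(5) = mex{0} = 1
G(6) = mex{1} = 0
G(7) = mex{0,0} = 1
G(8) = mex{1,1} = 0
G(9) = mex{0,0} = 1
G(10) = mex{1,1} = 0
G(11) = mex{0,0} = 1
G(12) = mex{1,1} = 0
G(13) = mex{0,0} = 1
G(14) = mex{1,1} = 0
G(15) = mex{0,0} = 1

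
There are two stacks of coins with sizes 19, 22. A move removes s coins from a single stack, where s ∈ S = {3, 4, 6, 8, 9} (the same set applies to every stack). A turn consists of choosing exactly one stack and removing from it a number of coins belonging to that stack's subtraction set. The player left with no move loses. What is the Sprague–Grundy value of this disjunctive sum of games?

All stacks use S = {3, 4, 6, 8, 9}:
G(0) = 0
G(1) = mex{} = 0
G(2) = mex{} = 0
G(3) = mex{0} = 1
G(4) = mex{0,0} = 1
G(5) = mex{0,0} = 1
G(6) = mex{1,0,0} = 2
G(7) = mex{1,1,0} = 2
G(8) = mex{1,1,0,0} = 2
G(9) = mex{2,1,1,0,0} = 3
G(10) = mex{2,2,1,0,0} = 3
G(11) = mex{2,2,1,1,0} = 3
G(12) = mex{3,2,2,1,1} = 0
G(13) = mex{3,3,2,1,1} = 0
G(14) = mex{3,3,2,2,1} = 0
G(15) = mex{0,3,3,2,2} = 1
G(16) = mex{0,0,3,2,2} = 1
G(17) = mex{0,0,3,3,2} = 1
G(18) = mex{1,0,0,3,3} = 2
G(19) = mex{1,1,0,3,3} = 2
G(20) = mex{1,1,0,0,3} = 2
G(21) = mex{2,1,1,0,0} = 3
G(22) = mex{2,2,1,0,0} = 3
Stack A: G(19) = 2.
Stack B: G(22) = 3.
Combined Grundy value = 2 ⊕ 3 = 1.

1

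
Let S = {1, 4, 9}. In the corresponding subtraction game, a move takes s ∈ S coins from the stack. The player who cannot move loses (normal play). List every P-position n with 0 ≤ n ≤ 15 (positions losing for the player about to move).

0, 2, 5, 7, 10, 12, 15

G(0) = 0
G(1) = mex{0} = 1
G(2) = mex{1} = 0
G(3) = mex{0} = 1
G(4) = mex{1,0} = 2
G(5) = mex{2,1} = 0
G(6) = mex{0,0} = 1
G(7) = mex{1,1} = 0
G(8) = mex{0,2} = 1
G(9) = mex{1,0,0} = 2
G(10) = mex{2,1,1} = 0
G(11) = mex{0,0,0} = 1
G(12) = mex{1,1,1} = 0
G(13) = mex{0,2,2} = 1
G(14) = mex{1,0,0} = 2
G(15) = mex{2,1,1} = 0
P-positions are exactly the n with G(n) = 0.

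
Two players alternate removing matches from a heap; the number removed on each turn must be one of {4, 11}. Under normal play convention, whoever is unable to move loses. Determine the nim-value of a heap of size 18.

G(0) = 0
G(1) = mex{} = 0
G(2) = mex{} = 0
G(3) = mex{} = 0
G(4) = mex{0} = 1
G(5) = mex{0} = 1
G(6) = mex{0} = 1
G(7) = mex{0} = 1
G(8) = mex{1} = 0
G(9) = mex{1} = 0
G(10) = mex{1} = 0
G(11) = mex{1,0} = 2
G(12) = mex{0,0} = 1
G(13) = mex{0,0} = 1
G(14) = mex{0,0} = 1
G(15) = mex{2,1} = 0
G(16) = mex{1,1} = 0
G(17) = mex{1,1} = 0
G(18) = mex{1,1} = 0

0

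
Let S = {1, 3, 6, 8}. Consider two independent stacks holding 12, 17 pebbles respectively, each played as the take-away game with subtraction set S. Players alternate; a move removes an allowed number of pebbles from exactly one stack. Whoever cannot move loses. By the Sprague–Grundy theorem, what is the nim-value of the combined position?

3

All stacks use S = {1, 3, 6, 8}:
G(0) = 0
G(1) = mex{0} = 1
G(2) = mex{1} = 0
G(3) = mex{0,0} = 1
G(4) = mex{1,1} = 0
G(5) = mex{0,0} = 1
G(6) = mex{1,1,0} = 2
G(7) = mex{2,0,1} = 3
G(8) = mex{3,1,0,0} = 2
G(9) = mex{2,2,1,1} = 0
G(10) = mex{0,3,0,0} = 1
G(11) = mex{1,2,1,1} = 0
G(12) = mex{0,0,2,0} = 1
G(13) = mex{1,1,3,1} = 0
G(14) = mex{0,0,2,2} = 1
G(15) = mex{1,1,0,3} = 2
G(16) = mex{2,0,1,2} = 3
G(17) = mex{3,1,0,0} = 2
Stack A: G(12) = 1.
Stack B: G(17) = 2.
Combined Grundy value = 1 ⊕ 2 = 3.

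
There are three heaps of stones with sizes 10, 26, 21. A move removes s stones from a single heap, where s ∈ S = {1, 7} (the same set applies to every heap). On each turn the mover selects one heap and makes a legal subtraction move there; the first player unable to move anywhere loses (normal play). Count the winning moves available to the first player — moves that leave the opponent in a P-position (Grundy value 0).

All heaps use S = {1, 7}:
G(0) = 0
G(1) = mex{0} = 1
G(2) = mex{1} = 0
G(3) = mex{0} = 1
G(4) = mex{1} = 0
G(5) = mex{0} = 1
G(6) = mex{1} = 0
G(7) = mex{0,0} = 1
G(8) = mex{1,1} = 0
G(9) = mex{0,0} = 1
G(10) = mex{1,1} = 0
G(11) = mex{0,0} = 1
G(12) = mex{1,1} = 0
G(13) = mex{0,0} = 1
G(14) = mex{1,1} = 0
G(15) = mex{0,0} = 1
G(16) = mex{1,1} = 0
G(17) = mex{0,0} = 1
G(18) = mex{1,1} = 0
G(19) = mex{0,0} = 1
G(20) = mex{1,1} = 0
G(21) = mex{0,0} = 1
G(22) = mex{1,1} = 0
G(23) = mex{0,0} = 1
G(24) = mex{1,1} = 0
G(25) = mex{0,0} = 1
G(26) = mex{1,1} = 0
Heap A: G(10) = 0.
Heap B: G(26) = 0.
Heap C: G(21) = 1.
Combined Grundy value = 0 ⊕ 0 ⊕ 1 = 1.
A winning move leaves total XOR = 0, i.e. changes one component's Grundy value g to g ⊕ X where X is the current total.
Heap A: need g' = 0⊕1 = 1. Options: 10−1→G=1, 10−7→G=1. Hits: 2.
Heap B: need g' = 0⊕1 = 1. Options: 26−1→G=1, 26−7→G=1. Hits: 2.
Heap C: need g' = 1⊕1 = 0. Options: 21−1→G=0, 21−7→G=0. Hits: 2.

6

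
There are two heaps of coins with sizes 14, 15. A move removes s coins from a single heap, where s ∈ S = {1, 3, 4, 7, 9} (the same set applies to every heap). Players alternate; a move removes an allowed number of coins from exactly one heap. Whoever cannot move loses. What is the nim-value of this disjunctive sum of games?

All heaps use S = {1, 3, 4, 7, 9}:
n :  0  1  2  3  4  5  6  7  8  9 10 11 12 13 14 15
G :  0  1  0  1  2  3  2  3  0  1  0  1  2  3  2  3
Heap A: G(14) = 2.
Heap B: G(15) = 3.
Combined Grundy value = 2 ⊕ 3 = 1.

1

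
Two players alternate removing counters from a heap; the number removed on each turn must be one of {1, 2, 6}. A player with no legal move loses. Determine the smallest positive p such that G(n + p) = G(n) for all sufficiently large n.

n :  0  1  2  3  4  5  6  7  8  9 10 11 12 13 14 15
G :  0  1  2  0  1  2  3  0  1  2  0  1  2  3  0  1
G(n+7) = G(n) holds for n = 0,…,5 (a full window of length max(S) = 6), so the sequence is purely periodic with period 7.

7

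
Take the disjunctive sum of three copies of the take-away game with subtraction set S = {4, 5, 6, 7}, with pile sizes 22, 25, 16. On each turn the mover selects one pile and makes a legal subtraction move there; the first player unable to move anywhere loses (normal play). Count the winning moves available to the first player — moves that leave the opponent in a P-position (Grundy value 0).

7

All piles use S = {4, 5, 6, 7}:
G(0) = 0
G(1) = mex{} = 0
G(2) = mex{} = 0
G(3) = mex{} = 0
G(4) = mex{0} = 1
G(5) = mex{0,0} = 1
G(6) = mex{0,0,0} = 1
G(7) = mex{0,0,0,0} = 1
G(8) = mex{1,0,0,0} = 2
G(9) = mex{1,1,0,0} = 2
G(10) = mex{1,1,1,0} = 2
G(11) = mex{1,1,1,1} = 0
G(12) = mex{2,1,1,1} = 0
G(13) = mex{2,2,1,1} = 0
G(14) = mex{2,2,2,1} = 0
G(15) = mex{0,2,2,2} = 1
G(16) = mex{0,0,2,2} = 1
G(17) = mex{0,0,0,2} = 1
G(18) = mex{0,0,0,0} = 1
G(19) = mex{1,0,0,0} = 2
G(20) = mex{1,1,0,0} = 2
G(21) = mex{1,1,1,0} = 2
G(22) = mex{1,1,1,1} = 0
G(23) = mex{2,1,1,1} = 0
G(24) = mex{2,2,1,1} = 0
G(25) = mex{2,2,2,1} = 0
Pile A: G(22) = 0.
Pile B: G(25) = 0.
Pile C: G(16) = 1.
Combined Grundy value = 0 ⊕ 0 ⊕ 1 = 1.
A winning move leaves total XOR = 0, i.e. changes one component's Grundy value g to g ⊕ X where X is the current total.
Pile A: need g' = 0⊕1 = 1. Options: 22−4→G=1, 22−5→G=1, 22−6→G=1, 22−7→G=1. Hits: 4.
Pile B: need g' = 0⊕1 = 1. Options: 25−4→G=2, 25−5→G=2, 25−6→G=2, 25−7→G=1. Hits: 1.
Pile C: need g' = 1⊕1 = 0. Options: 16−4→G=0, 16−5→G=0, 16−6→G=2, 16−7→G=2. Hits: 2.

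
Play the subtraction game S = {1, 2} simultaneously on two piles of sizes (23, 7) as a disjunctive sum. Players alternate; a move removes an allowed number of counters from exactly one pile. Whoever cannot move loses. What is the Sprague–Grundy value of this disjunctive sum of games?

All piles use S = {1, 2}:
G(0) = 0
G(1) = mex{0} = 1
G(2) = mex{1,0} = 2
G(3) = mex{2,1} = 0
G(4) = mex{0,2} = 1
G(5) = mex{1,0} = 2
G(6) = mex{2,1} = 0
G(7) = mex{0,2} = 1
G(8) = mex{1,0} = 2
G(9) = mex{2,1} = 0
G(10) = mex{0,2} = 1
G(11) = mex{1,0} = 2
G(12) = mex{2,1} = 0
G(13) = mex{0,2} = 1
G(14) = mex{1,0} = 2
G(15) = mex{2,1} = 0
G(16) = mex{0,2} = 1
G(17) = mex{1,0} = 2
G(18) = mex{2,1} = 0
G(19) = mex{0,2} = 1
G(20) = mex{1,0} = 2
G(21) = mex{2,1} = 0
G(22) = mex{0,2} = 1
G(23) = mex{1,0} = 2
Pile A: G(23) = 2.
Pile B: G(7) = 1.
Combined Grundy value = 2 ⊕ 1 = 3.

3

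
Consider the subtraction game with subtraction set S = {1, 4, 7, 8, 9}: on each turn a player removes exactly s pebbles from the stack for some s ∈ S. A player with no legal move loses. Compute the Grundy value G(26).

4

G(0) = 0
G(1) = mex{0} = 1
G(2) = mex{1} = 0
G(3) = mex{0} = 1
G(4) = mex{1,0} = 2
G(5) = mex{2,1} = 0
G(6) = mex{0,0} = 1
G(7) = mex{1,1,0} = 2
G(8) = mex{2,2,1,0} = 3
G(9) = mex{3,0,0,1,0} = 2
G(10) = mex{2,1,1,0,1} = 3
G(11) = mex{3,2,2,1,0} = 4
G(12) = mex{4,3,0,2,1} = 5
G(13) = mex{5,2,1,0,2} = 3
G(14) = mex{3,3,2,1,0} = 4
G(15) = mex{4,4,3,2,1} = 0
G(16) = mex{0,5,2,3,2} = 1
G(17) = mex{1,3,3,2,3} = 0
G(18) = mex{0,4,4,3,2} = 1
G(19) = mex{1,0,5,4,3} = 2
G(20) = mex{2,1,3,5,4} = 0
G(21) = mex{0,0,4,3,5} = 1
G(22) = mex{1,1,0,4,3} = 2
G(23) = mex{2,2,1,0,4} = 3
G(24) = mex{3,0,0,1,0} = 2
G(25) = mex{2,1,1,0,1} = 3
G(26) = mex{3,2,2,1,0} = 4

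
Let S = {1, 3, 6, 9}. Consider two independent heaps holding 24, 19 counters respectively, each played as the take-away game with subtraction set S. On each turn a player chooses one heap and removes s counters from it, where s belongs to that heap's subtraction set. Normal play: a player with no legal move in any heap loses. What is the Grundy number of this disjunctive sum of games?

3

All heaps use S = {1, 3, 6, 9}:
G(0) = 0
G(1) = mex{0} = 1
G(2) = mex{1} = 0
G(3) = mex{0,0} = 1
G(4) = mex{1,1} = 0
G(5) = mex{0,0} = 1
G(6) = mex{1,1,0} = 2
G(7) = mex{2,0,1} = 3
G(8) = mex{3,1,0} = 2
G(9) = mex{2,2,1,0} = 3
G(10) = mex{3,3,0,1} = 2
G(11) = mex{2,2,1,0} = 3
G(12) = mex{3,3,2,1} = 0
G(13) = mex{0,2,3,0} = 1
G(14) = mex{1,3,2,1} = 0
G(15) = mex{0,0,3,2} = 1
G(16) = mex{1,1,2,3} = 0
G(17) = mex{0,0,3,2} = 1
G(18) = mex{1,1,0,3} = 2
G(19) = mex{2,0,1,2} = 3
G(20) = mex{3,1,0,3} = 2
G(21) = mex{2,2,1,0} = 3
G(22) = mex{3,3,0,1} = 2
G(23) = mex{2,2,1,0} = 3
G(24) = mex{3,3,2,1} = 0
Heap A: G(24) = 0.
Heap B: G(19) = 3.
Combined Grundy value = 0 ⊕ 3 = 3.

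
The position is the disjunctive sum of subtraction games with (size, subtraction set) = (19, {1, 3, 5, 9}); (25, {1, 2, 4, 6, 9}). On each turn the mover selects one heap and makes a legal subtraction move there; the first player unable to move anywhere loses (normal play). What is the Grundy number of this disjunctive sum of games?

0

Heap A, S = {1, 3, 5, 9}:
n :  0  1  2  3  4  5  6  7  8  9 10 11 12 13 14 15 16 17 18 19
G :  0  1  0  1  0  1  0  1  0  1  0  1  0  1  0  1  0  1  0  1
G_A(19) = 1.
Heap B, S = {1, 2, 4, 6, 9}:
G(0) = 0
G(1) = mex{0} = 1
G(2) = mex{1,0} = 2
G(3) = mex{2,1} = 0
G(4) = mex{0,2,0} = 1
G(5) = mex{1,0,1} = 2
G(6) = mex{2,1,2,0} = 3
G(7) = mex{3,2,0,1} = 4
G(8) = mex{4,3,1,2} = 0
G(9) = mex{0,4,2,0,0} = 1
G(10) = mex{1,0,3,1,1} = 2
G(11) = mex{2,1,4,2,2} = 0
G(12) = mex{0,2,0,3,0} = 1
G(13) = mex{1,0,1,4,1} = 2
G(14) = mex{2,1,2,0,2} = 3
G(15) = mex{3,2,0,1,3} = 4
G(16) = mex{4,3,1,2,4} = 0
G(17) = mex{0,4,2,0,0} = 1
G(18) = mex{1,0,3,1,1} = 2
G(19) = mex{2,1,4,2,2} = 0
G(20) = mex{0,2,0,3,0} = 1
G(21) = mex{1,0,1,4,1} = 2
G(22) = mex{2,1,2,0,2} = 3
G(23) = mex{3,2,0,1,3} = 4
G(24) = mex{4,3,1,2,4} = 0
G(25) = mex{0,4,2,0,0} = 1
G_B(25) = 1.
Combined Grundy value = 1 ⊕ 1 = 0.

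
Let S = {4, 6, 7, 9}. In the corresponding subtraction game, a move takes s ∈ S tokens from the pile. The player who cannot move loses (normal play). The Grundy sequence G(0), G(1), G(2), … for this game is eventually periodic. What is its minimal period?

13

G(0) = 0
G(1) = mex{} = 0
G(2) = mex{} = 0
G(3) = mex{} = 0
G(4) = mex{0} = 1
G(5) = mex{0} = 1
G(6) = mex{0,0} = 1
G(7) = mex{0,0,0} = 1
G(8) = mex{1,0,0} = 2
G(9) = mex{1,0,0,0} = 2
G(10) = mex{1,1,0,0} = 2
G(11) = mex{1,1,1,0} = 2
G(12) = mex{2,1,1,0} = 3
G(13) = mex{2,1,1,1} = 0
G(14) = mex{2,2,1,1} = 0
G(15) = mex{2,2,2,1} = 0
G(16) = mex{3,2,2,1} = 0
G(17) = mex{0,2,2,2} = 1
G(18) = mex{0,3,2,2} = 1
G(19) = mex{0,0,3,2} = 1
G(20) = mex{0,0,0,2} = 1
G(21) = mex{1,0,0,3} = 2
G(22) = mex{1,0,0,0} = 2
G(23) = mex{1,1,0,0} = 2
G(24) = mex{1,1,1,0} = 2
G(25) = mex{2,1,1,0} = 3
G(26) = mex{2,1,1,1} = 0
G(27) = mex{2,2,1,1} = 0
G(n+13) = G(n) holds for n = 0,…,8 (a full window of length max(S) = 9), so the sequence is purely periodic with period 13.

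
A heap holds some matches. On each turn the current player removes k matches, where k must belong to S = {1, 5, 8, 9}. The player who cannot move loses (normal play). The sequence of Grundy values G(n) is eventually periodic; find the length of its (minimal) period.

G(0) = 0
G(1) = mex{0} = 1
G(2) = mex{1} = 0
G(3) = mex{0} = 1
G(4) = mex{1} = 0
G(5) = mex{0,0} = 1
G(6) = mex{1,1} = 0
G(7) = mex{0,0} = 1
G(8) = mex{1,1,0} = 2
G(9) = mex{2,0,1,0} = 3
G(10) = mex{3,1,0,1} = 2
G(11) = mex{2,0,1,0} = 3
G(12) = mex{3,1,0,1} = 2
G(13) = mex{2,2,1,0} = 3
G(14) = mex{3,3,0,1} = 2
G(15) = mex{2,2,1,0} = 3
G(16) = mex{3,3,2,1} = 0
G(17) = mex{0,2,3,2} = 1
G(18) = mex{1,3,2,3} = 0
G(19) = mex{0,2,3,2} = 1
G(20) = mex{1,3,2,3} = 0
G(21) = mex{0,0,3,2} = 1
G(22) = mex{1,1,2,3} = 0
G(23) = mex{0,0,3,2} = 1
G(24) = mex{1,1,0,3} = 2
G(25) = mex{2,0,1,0} = 3
G(26) = mex{3,1,0,1} = 2
G(27) = mex{2,0,1,0} = 3
G(28) = mex{3,1,0,1} = 2
G(29) = mex{2,2,1,0} = 3
G(30) = mex{3,3,0,1} = 2
G(31) = mex{2,2,1,0} = 3
G(32) = mex{3,3,2,1} = 0
G(33) = mex{0,2,3,2} = 1
G(n+16) = G(n) holds for n = 0,…,8 (a full window of length max(S) = 9), so the sequence is purely periodic with period 16.

16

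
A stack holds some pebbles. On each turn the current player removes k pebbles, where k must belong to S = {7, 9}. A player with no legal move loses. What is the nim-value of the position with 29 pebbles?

1

n :  0  1  2  3  4  5  6  7  8  9 10 11 12 13 14 15 16 17 18 19 20 21 22 23 24 25 26 27 28 29
G :  0  0  0  0  0  0  0  1  1  1  1  1  1  1  2  2  0  0  0  0  0  0  0  1  1  1  1  1  1  1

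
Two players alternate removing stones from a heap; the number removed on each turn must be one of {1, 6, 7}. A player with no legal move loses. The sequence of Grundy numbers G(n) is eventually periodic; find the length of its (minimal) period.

12

n :  0  1  2  3  4  5  6  7  8  9 10 11 12 13 14 15 16 17 18 19 20 21 22 23 24 25
G :  0  1  0  1  0  1  2  3  2  3  2  3  0  1  0  1  0  1  2  3  2  3  2  3  0  1
G(n+12) = G(n) holds for n = 0,…,6 (a full window of length max(S) = 7), so the sequence is purely periodic with period 12.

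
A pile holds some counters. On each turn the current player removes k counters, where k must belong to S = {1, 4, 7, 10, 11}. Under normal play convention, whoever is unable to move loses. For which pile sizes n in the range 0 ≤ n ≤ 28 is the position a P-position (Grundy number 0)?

G(0) = 0
G(1) = mex{0} = 1
G(2) = mex{1} = 0
G(3) = mex{0} = 1
G(4) = mex{1,0} = 2
G(5) = mex{2,1} = 0
G(6) = mex{0,0} = 1
G(7) = mex{1,1,0} = 2
G(8) = mex{2,2,1} = 0
G(9) = mex{0,0,0} = 1
G(10) = mex{1,1,1,0} = 2
G(11) = mex{2,2,2,1,0} = 3
G(12) = mex{3,0,0,0,1} = 2
G(13) = mex{2,1,1,1,0} = 3
G(14) = mex{3,2,2,2,1} = 0
G(15) = mex{0,3,0,0,2} = 1
G(16) = mex{1,2,1,1,0} = 3
G(17) = mex{3,3,2,2,1} = 0
G(18) = mex{0,0,3,0,2} = 1
G(19) = mex{1,1,2,1,0} = 3
G(20) = mex{3,3,3,2,1} = 0
G(21) = mex{0,0,0,3,2} = 1
G(22) = mex{1,1,1,2,3} = 0
G(23) = mex{0,3,3,3,2} = 1
G(24) = mex{1,0,0,0,3} = 2
G(25) = mex{2,1,1,1,0} = 3
G(26) = mex{3,0,3,3,1} = 2
G(27) = mex{2,1,0,0,3} = 4
G(28) = mex{4,2,1,1,0} = 3
P-positions are exactly the n with G(n) = 0.

0, 2, 5, 8, 14, 17, 20, 22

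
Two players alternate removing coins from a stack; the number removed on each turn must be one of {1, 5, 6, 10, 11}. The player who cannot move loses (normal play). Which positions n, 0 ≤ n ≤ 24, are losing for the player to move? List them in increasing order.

0, 2, 4, 16, 18, 20

n :  0  1  2  3  4  5  6  7  8  9 10 11 12 13 14 15 16 17 18 19 20 21 22 23 24
G :  0  1  0  1  0  1  2  3  2  3  2  3  4  5  4  5  0  1  0  1  0  1  2  3  2
P-positions are exactly the n with G(n) = 0.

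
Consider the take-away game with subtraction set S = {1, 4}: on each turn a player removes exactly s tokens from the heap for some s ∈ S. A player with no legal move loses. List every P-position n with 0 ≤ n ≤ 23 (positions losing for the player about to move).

0, 2, 5, 7, 10, 12, 15, 17, 20, 22

n :  0  1  2  3  4  5  6  7  8  9 10 11 12 13 14 15 16 17 18 19 20 21 22 23
G :  0  1  0  1  2  0  1  0  1  2  0  1  0  1  2  0  1  0  1  2  0  1  0  1
P-positions are exactly the n with G(n) = 0.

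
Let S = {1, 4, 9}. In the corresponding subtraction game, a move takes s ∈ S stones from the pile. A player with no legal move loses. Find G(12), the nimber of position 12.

G(0) = 0
G(1) = mex{0} = 1
G(2) = mex{1} = 0
G(3) = mex{0} = 1
G(4) = mex{1,0} = 2
G(5) = mex{2,1} = 0
G(6) = mex{0,0} = 1
G(7) = mex{1,1} = 0
G(8) = mex{0,2} = 1
G(9) = mex{1,0,0} = 2
G(10) = mex{2,1,1} = 0
G(11) = mex{0,0,0} = 1
G(12) = mex{1,1,1} = 0

0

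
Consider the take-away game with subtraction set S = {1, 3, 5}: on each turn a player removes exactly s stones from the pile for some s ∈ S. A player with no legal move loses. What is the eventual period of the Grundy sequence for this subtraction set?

G(0) = 0
G(1) = mex{0} = 1
G(2) = mex{1} = 0
G(3) = mex{0,0} = 1
G(4) = mex{1,1} = 0
G(5) = mex{0,0,0} = 1
G(6) = mex{1,1,1} = 0
G(7) = mex{0,0,0} = 1
G(8) = mex{1,1,1} = 0
G(9) = mex{0,0,0} = 1
G(10) = mex{1,1,1} = 0
G(11) = mex{0,0,0} = 1
G(12) = mex{1,1,1} = 0
G(13) = mex{0,0,0} = 1
G(14) = mex{1,1,1} = 0
G(n+2) = G(n) holds for n = 0,…,4 (a full window of length max(S) = 5), so the sequence is purely periodic with period 2.

2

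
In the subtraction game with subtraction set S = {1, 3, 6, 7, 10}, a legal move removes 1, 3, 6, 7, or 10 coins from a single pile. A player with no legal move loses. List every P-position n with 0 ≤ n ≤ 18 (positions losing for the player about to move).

n :  0  1  2  3  4  5  6  7  8  9 10 11 12 13 14 15 16 17 18
G :  0  1  0  1  0  1  2  3  2  3  2  3  4  0  1  0  1  0  1
P-positions are exactly the n with G(n) = 0.

0, 2, 4, 13, 15, 17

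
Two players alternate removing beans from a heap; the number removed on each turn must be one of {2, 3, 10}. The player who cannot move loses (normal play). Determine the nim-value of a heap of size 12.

G(0) = 0
G(1) = mex{} = 0
G(2) = mex{0} = 1
G(3) = mex{0,0} = 1
G(4) = mex{1,0} = 2
G(5) = mex{1,1} = 0
G(6) = mex{2,1} = 0
G(7) = mex{0,2} = 1
G(8) = mex{0,0} = 1
G(9) = mex{1,0} = 2
G(10) = mex{1,1,0} = 2
G(11) = mex{2,1,0} = 3
G(12) = mex{2,2,1} = 0

0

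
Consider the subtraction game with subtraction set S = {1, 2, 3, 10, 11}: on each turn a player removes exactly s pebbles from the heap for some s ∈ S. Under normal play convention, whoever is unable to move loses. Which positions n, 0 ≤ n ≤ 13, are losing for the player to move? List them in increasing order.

0, 4, 8, 12

n :  0  1  2  3  4  5  6  7  8  9 10 11 12 13
G :  0  1  2  3  0  1  2  3  0  1  2  3  0  1
P-positions are exactly the n with G(n) = 0.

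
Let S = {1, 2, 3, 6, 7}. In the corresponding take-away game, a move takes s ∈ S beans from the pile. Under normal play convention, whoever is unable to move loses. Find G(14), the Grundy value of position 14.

n :  0  1  2  3  4  5  6  7  8  9 10 11 12 13 14
G :  0  1  2  3  0  1  2  3  0  1  2  3  0  1  2

2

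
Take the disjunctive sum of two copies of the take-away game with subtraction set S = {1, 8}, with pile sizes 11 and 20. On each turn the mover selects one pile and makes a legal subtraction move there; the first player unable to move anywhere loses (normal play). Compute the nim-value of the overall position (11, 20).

0

All piles use S = {1, 8}:
G(0) = 0
G(1) = mex{0} = 1
G(2) = mex{1} = 0
G(3) = mex{0} = 1
G(4) = mex{1} = 0
G(5) = mex{0} = 1
G(6) = mex{1} = 0
G(7) = mex{0} = 1
G(8) = mex{1,0} = 2
G(9) = mex{2,1} = 0
G(10) = mex{0,0} = 1
G(11) = mex{1,1} = 0
G(12) = mex{0,0} = 1
G(13) = mex{1,1} = 0
G(14) = mex{0,0} = 1
G(15) = mex{1,1} = 0
G(16) = mex{0,2} = 1
G(17) = mex{1,0} = 2
G(18) = mex{2,1} = 0
G(19) = mex{0,0} = 1
G(20) = mex{1,1} = 0
Pile A: G(11) = 0.
Pile B: G(20) = 0.
Combined Grundy value = 0 ⊕ 0 = 0.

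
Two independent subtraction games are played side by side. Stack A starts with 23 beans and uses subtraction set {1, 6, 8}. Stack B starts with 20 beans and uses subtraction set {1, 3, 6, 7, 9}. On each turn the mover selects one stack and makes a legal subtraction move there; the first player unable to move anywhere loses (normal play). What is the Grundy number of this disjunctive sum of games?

Stack A, S = {1, 6, 8}:
n :  0  1  2  3  4  5  6  7  8  9 10 11 12 13 14 15 16 17 18 19 20 21 22 23
G :  0  1  0  1  0  1  2  0  1  0  1  0  1  2  0  1  0  1  0  1  2  0  1  0
G_A(23) = 0.
Stack B, S = {1, 3, 6, 7, 9}:
n :  0  1  2  3  4  5  6  7  8  9 10 11 12 13 14 15 16 17 18 19 20
G :  0  1  0  1  0  1  2  3  2  3  2  3  0  1  0  1  0  1  2  3  2
G_B(20) = 2.
Combined Grundy value = 0 ⊕ 2 = 2.

2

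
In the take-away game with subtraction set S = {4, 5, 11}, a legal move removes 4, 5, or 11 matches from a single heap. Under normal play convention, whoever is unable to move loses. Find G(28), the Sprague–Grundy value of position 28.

n :  0  1  2  3  4  5  6  7  8  9 10 11 12 13 14 15 16 17 18 19 20 21 22 23 24 25 26 27 28
G :  0  0  0  0  1  1  1  1  2  0  0  2  3  1  1  3  0  0  0  0  1  1  1  1  2  0  0  2  3

3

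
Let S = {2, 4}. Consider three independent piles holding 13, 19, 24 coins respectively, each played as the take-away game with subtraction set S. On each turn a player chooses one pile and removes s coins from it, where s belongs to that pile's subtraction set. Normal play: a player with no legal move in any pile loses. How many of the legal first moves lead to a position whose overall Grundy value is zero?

0

All piles use S = {2, 4}:
n :  0  1  2  3  4  5  6  7  8  9 10 11 12 13 14 15 16 17 18 19 20 21 22 23 24
G :  0  0  1  1  2  2  0  0  1  1  2  2  0  0  1  1  2  2  0  0  1  1  2  2  0
Pile A: G(13) = 0.
Pile B: G(19) = 0.
Pile C: G(24) = 0.
Combined Grundy value = 0 ⊕ 0 ⊕ 0 = 0.
A winning move leaves total XOR = 0, i.e. changes one component's Grundy value g to g ⊕ X where X is the current total.
Pile A: target g' = 0⊕0 = 0, but every legal move changes the Grundy value (mex property), so 0 moves.
Pile B: target g' = 0⊕0 = 0, but every legal move changes the Grundy value (mex property), so 0 moves.
Pile C: target g' = 0⊕0 = 0, but every legal move changes the Grundy value (mex property), so 0 moves.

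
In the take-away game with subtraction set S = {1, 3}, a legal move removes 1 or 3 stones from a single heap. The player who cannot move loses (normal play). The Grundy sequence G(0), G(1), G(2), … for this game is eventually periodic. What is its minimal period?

2

n :  0  1  2  3  4  5  6  7  8  9 10 11 12 13 14
G :  0  1  0  1  0  1  0  1  0  1  0  1  0  1  0
G(n+2) = G(n) holds for n = 0,…,2 (a full window of length max(S) = 3), so the sequence is purely periodic with period 2.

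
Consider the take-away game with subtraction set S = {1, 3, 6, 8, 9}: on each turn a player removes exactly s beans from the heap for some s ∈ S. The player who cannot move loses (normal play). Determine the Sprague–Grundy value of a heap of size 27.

G(0) = 0
G(1) = mex{0} = 1
G(2) = mex{1} = 0
G(3) = mex{0,0} = 1
G(4) = mex{1,1} = 0
G(5) = mex{0,0} = 1
G(6) = mex{1,1,0} = 2
G(7) = mex{2,0,1} = 3
G(8) = mex{3,1,0,0} = 2
G(9) = mex{2,2,1,1,0} = 3
G(10) = mex{3,3,0,0,1} = 2
G(11) = mex{2,2,1,1,0} = 3
G(12) = mex{3,3,2,0,1} = 4
G(13) = mex{4,2,3,1,0} = 5
G(14) = mex{5,3,2,2,1} = 0
G(15) = mex{0,4,3,3,2} = 1
G(16) = mex{1,5,2,2,3} = 0
G(17) = mex{0,0,3,3,2} = 1
G(18) = mex{1,1,4,2,3} = 0
G(19) = mex{0,0,5,3,2} = 1
G(20) = mex{1,1,0,4,3} = 2
G(21) = mex{2,0,1,5,4} = 3
G(22) = mex{3,1,0,0,5} = 2
G(23) = mex{2,2,1,1,0} = 3
G(24) = mex{3,3,0,0,1} = 2
G(25) = mex{2,2,1,1,0} = 3
G(26) = mex{3,3,2,0,1} = 4
G(27) = mex{4,2,3,1,0} = 5

5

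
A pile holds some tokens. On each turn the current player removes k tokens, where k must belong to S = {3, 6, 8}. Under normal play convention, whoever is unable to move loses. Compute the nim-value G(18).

n :  0  1  2  3  4  5  6  7  8  9 10 11 12 13 14 15 16 17 18
G :  0  0  0  1  1  1  2  2  2  3  3  0  0  0  1  1  1  2  2

2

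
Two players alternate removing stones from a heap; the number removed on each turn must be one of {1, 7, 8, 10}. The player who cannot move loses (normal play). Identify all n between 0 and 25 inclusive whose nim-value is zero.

0, 2, 4, 6, 15, 17, 19, 21

n :  0  1  2  3  4  5  6  7  8  9 10 11 12 13 14 15 16 17 18 19 20 21 22 23 24 25
G :  0  1  0  1  0  1  0  1  2  3  2  3  2  3  2  0  1  0  1  0  1  0  1  2  3  2
P-positions are exactly the n with G(n) = 0.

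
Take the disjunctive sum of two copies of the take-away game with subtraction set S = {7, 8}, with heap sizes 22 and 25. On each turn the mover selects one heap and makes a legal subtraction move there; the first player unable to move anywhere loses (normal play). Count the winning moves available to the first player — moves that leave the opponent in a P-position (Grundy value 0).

All heaps use S = {7, 8}:
G(0) = 0
G(1) = mex{} = 0
G(2) = mex{} = 0
G(3) = mex{} = 0
G(4) = mex{} = 0
G(5) = mex{} = 0
G(6) = mex{} = 0
G(7) = mex{0} = 1
G(8) = mex{0,0} = 1
G(9) = mex{0,0} = 1
G(10) = mex{0,0} = 1
G(11) = mex{0,0} = 1
G(12) = mex{0,0} = 1
G(13) = mex{0,0} = 1
G(14) = mex{1,0} = 2
G(15) = mex{1,1} = 0
G(16) = mex{1,1} = 0
G(17) = mex{1,1} = 0
G(18) = mex{1,1} = 0
G(19) = mex{1,1} = 0
G(20) = mex{1,1} = 0
G(21) = mex{2,1} = 0
G(22) = mex{0,2} = 1
G(23) = mex{0,0} = 1
G(24) = mex{0,0} = 1
G(25) = mex{0,0} = 1
Heap A: G(22) = 1.
Heap B: G(25) = 1.
Combined Grundy value = 1 ⊕ 1 = 0.
A winning move leaves total XOR = 0, i.e. changes one component's Grundy value g to g ⊕ X where X is the current total.
Heap A: target g' = 1⊕0 = 1, but every legal move changes the Grundy value (mex property), so 0 moves.
Heap B: target g' = 1⊕0 = 1, but every legal move changes the Grundy value (mex property), so 0 moves.

0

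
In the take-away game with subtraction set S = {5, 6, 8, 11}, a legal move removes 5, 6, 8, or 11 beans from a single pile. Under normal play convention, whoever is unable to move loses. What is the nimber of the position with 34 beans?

G(0) = 0
G(1) = mex{} = 0
G(2) = mex{} = 0
G(3) = mex{} = 0
G(4) = mex{} = 0
G(5) = mex{0} = 1
G(6) = mex{0,0} = 1
G(7) = mex{0,0} = 1
G(8) = mex{0,0,0} = 1
G(9) = mex{0,0,0} = 1
G(10) = mex{1,0,0} = 2
G(11) = mex{1,1,0,0} = 2
G(12) = mex{1,1,0,0} = 2
G(13) = mex{1,1,1,0} = 2
G(14) = mex{1,1,1,0} = 2
G(15) = mex{2,1,1,0} = 3
G(16) = mex{2,2,1,1} = 0
G(17) = mex{2,2,1,1} = 0
G(18) = mex{2,2,2,1} = 0
G(19) = mex{2,2,2,1} = 0
G(20) = mex{3,2,2,1} = 0
G(21) = mex{0,3,2,2} = 1
G(22) = mex{0,0,2,2} = 1
G(23) = mex{0,0,3,2} = 1
G(24) = mex{0,0,0,2} = 1
G(25) = mex{0,0,0,2} = 1
G(26) = mex{1,0,0,3} = 2
G(27) = mex{1,1,0,0} = 2
G(28) = mex{1,1,0,0} = 2
G(29) = mex{1,1,1,0} = 2
G(30) = mex{1,1,1,0} = 2
G(31) = mex{2,1,1,0} = 3
G(32) = mex{2,2,1,1} = 0
G(33) = mex{2,2,1,1} = 0
G(34) = mex{2,2,2,1} = 0

0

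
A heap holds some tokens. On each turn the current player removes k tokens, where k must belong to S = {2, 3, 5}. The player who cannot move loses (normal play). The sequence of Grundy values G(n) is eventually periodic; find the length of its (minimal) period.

n :  0  1  2  3  4  5  6  7  8  9 10 11 12 13 14 15
G :  0  0  1  1  2  2  3  0  0  1  1  2  2  3  0  0
G(n+7) = G(n) holds for n = 0,…,4 (a full window of length max(S) = 5), so the sequence is purely periodic with period 7.

7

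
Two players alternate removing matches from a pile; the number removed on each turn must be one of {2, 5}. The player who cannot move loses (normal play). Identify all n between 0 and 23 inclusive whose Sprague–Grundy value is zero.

0, 1, 4, 7, 8, 11, 14, 15, 18, 21, 22

G(0) = 0
G(1) = mex{} = 0
G(2) = mex{0} = 1
G(3) = mex{0} = 1
G(4) = mex{1} = 0
G(5) = mex{1,0} = 2
G(6) = mex{0,0} = 1
G(7) = mex{2,1} = 0
G(8) = mex{1,1} = 0
G(9) = mex{0,0} = 1
G(10) = mex{0,2} = 1
G(11) = mex{1,1} = 0
G(12) = mex{1,0} = 2
G(13) = mex{0,0} = 1
G(14) = mex{2,1} = 0
G(15) = mex{1,1} = 0
G(16) = mex{0,0} = 1
G(17) = mex{0,2} = 1
G(18) = mex{1,1} = 0
G(19) = mex{1,0} = 2
G(20) = mex{0,0} = 1
G(21) = mex{2,1} = 0
G(22) = mex{1,1} = 0
G(23) = mex{0,0} = 1
P-positions are exactly the n with G(n) = 0.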